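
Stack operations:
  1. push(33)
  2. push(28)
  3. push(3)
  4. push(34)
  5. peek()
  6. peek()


push(33) -> [33]
push(28) -> [33, 28]
push(3) -> [33, 28, 3]
push(34) -> [33, 28, 3, 34]
peek()->34
peek()->34

Final stack: [33, 28, 3, 34]


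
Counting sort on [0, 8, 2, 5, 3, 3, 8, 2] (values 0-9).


Input: [0, 8, 2, 5, 3, 3, 8, 2]
Counts: [1, 0, 2, 2, 0, 1, 0, 0, 2, 0]

Sorted: [0, 2, 2, 3, 3, 5, 8, 8]


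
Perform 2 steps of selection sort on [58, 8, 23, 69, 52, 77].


Initial: [58, 8, 23, 69, 52, 77]
Step 1: min=8 at 1
  Swap: [8, 58, 23, 69, 52, 77]
Step 2: min=23 at 2
  Swap: [8, 23, 58, 69, 52, 77]

After 2 steps: [8, 23, 58, 69, 52, 77]


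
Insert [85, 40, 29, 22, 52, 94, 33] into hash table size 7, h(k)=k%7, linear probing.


Insert 85: h=1 -> slot 1
Insert 40: h=5 -> slot 5
Insert 29: h=1, 1 probes -> slot 2
Insert 22: h=1, 2 probes -> slot 3
Insert 52: h=3, 1 probes -> slot 4
Insert 94: h=3, 3 probes -> slot 6
Insert 33: h=5, 2 probes -> slot 0

Table: [33, 85, 29, 22, 52, 40, 94]


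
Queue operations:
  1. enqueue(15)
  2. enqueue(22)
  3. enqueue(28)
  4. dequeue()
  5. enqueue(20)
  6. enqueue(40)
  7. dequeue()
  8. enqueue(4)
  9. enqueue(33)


enqueue(15) -> [15]
enqueue(22) -> [15, 22]
enqueue(28) -> [15, 22, 28]
dequeue()->15, [22, 28]
enqueue(20) -> [22, 28, 20]
enqueue(40) -> [22, 28, 20, 40]
dequeue()->22, [28, 20, 40]
enqueue(4) -> [28, 20, 40, 4]
enqueue(33) -> [28, 20, 40, 4, 33]

Final queue: [28, 20, 40, 4, 33]


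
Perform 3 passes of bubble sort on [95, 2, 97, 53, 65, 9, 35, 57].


Initial: [95, 2, 97, 53, 65, 9, 35, 57]
Pass 1: [2, 95, 53, 65, 9, 35, 57, 97] (6 swaps)
Pass 2: [2, 53, 65, 9, 35, 57, 95, 97] (5 swaps)
Pass 3: [2, 53, 9, 35, 57, 65, 95, 97] (3 swaps)

After 3 passes: [2, 53, 9, 35, 57, 65, 95, 97]


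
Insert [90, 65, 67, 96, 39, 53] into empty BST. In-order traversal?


Insert 90: root
Insert 65: L from 90
Insert 67: L from 90 -> R from 65
Insert 96: R from 90
Insert 39: L from 90 -> L from 65
Insert 53: L from 90 -> L from 65 -> R from 39

In-order: [39, 53, 65, 67, 90, 96]


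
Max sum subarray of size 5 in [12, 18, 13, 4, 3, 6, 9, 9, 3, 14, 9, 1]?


[0:5]: 50
[1:6]: 44
[2:7]: 35
[3:8]: 31
[4:9]: 30
[5:10]: 41
[6:11]: 44
[7:12]: 36

Max: 50 at [0:5]


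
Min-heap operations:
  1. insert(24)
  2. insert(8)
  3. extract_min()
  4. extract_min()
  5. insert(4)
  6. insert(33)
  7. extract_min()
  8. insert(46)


insert(24) -> [24]
insert(8) -> [8, 24]
extract_min()->8, [24]
extract_min()->24, []
insert(4) -> [4]
insert(33) -> [4, 33]
extract_min()->4, [33]
insert(46) -> [33, 46]

Final heap: [33, 46]


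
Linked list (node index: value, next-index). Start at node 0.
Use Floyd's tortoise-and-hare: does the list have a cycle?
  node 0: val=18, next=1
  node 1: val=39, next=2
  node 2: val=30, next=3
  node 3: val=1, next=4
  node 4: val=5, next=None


Floyd's tortoise (slow, +1) and hare (fast, +2):
  init: slow=0, fast=0
  step 1: slow=1, fast=2
  step 2: slow=2, fast=4
  step 3: fast -> None, no cycle

Cycle: no


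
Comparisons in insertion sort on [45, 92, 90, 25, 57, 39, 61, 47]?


Algorithm: insertion sort
Input: [45, 92, 90, 25, 57, 39, 61, 47]
Sorted: [25, 39, 45, 47, 57, 61, 90, 92]

22


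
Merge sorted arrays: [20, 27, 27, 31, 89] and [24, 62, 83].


Take 20 from A
Take 24 from B
Take 27 from A
Take 27 from A
Take 31 from A
Take 62 from B
Take 83 from B

Merged: [20, 24, 27, 27, 31, 62, 83, 89]


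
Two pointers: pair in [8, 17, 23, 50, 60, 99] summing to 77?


lo=0(8)+hi=5(99)=107
lo=0(8)+hi=4(60)=68
lo=1(17)+hi=4(60)=77

Yes: 17+60=77


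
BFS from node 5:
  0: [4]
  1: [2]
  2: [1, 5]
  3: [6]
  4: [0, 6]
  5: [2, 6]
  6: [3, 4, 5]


Visit 5, enqueue [2, 6]
Visit 2, enqueue [1]
Visit 6, enqueue [3, 4]
Visit 1, enqueue []
Visit 3, enqueue []
Visit 4, enqueue [0]
Visit 0, enqueue []

BFS order: [5, 2, 6, 1, 3, 4, 0]


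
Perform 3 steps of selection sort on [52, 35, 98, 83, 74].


Initial: [52, 35, 98, 83, 74]
Step 1: min=35 at 1
  Swap: [35, 52, 98, 83, 74]
Step 2: min=52 at 1
  Swap: [35, 52, 98, 83, 74]
Step 3: min=74 at 4
  Swap: [35, 52, 74, 83, 98]

After 3 steps: [35, 52, 74, 83, 98]


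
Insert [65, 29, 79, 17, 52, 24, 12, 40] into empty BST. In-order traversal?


Insert 65: root
Insert 29: L from 65
Insert 79: R from 65
Insert 17: L from 65 -> L from 29
Insert 52: L from 65 -> R from 29
Insert 24: L from 65 -> L from 29 -> R from 17
Insert 12: L from 65 -> L from 29 -> L from 17
Insert 40: L from 65 -> R from 29 -> L from 52

In-order: [12, 17, 24, 29, 40, 52, 65, 79]


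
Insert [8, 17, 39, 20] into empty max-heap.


Insert 8: [8]
Insert 17: [17, 8]
Insert 39: [39, 8, 17]
Insert 20: [39, 20, 17, 8]

Final heap: [39, 20, 17, 8]


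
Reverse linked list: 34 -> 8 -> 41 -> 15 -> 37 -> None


Step 1: curr=34, set curr.next=prev(None) | reversed so far: 34
Step 2: curr=8, set curr.next=prev(34) | reversed so far: 8 -> 34
Step 3: curr=41, set curr.next=prev(8) | reversed so far: 41 -> 8 -> 34
Step 4: curr=15, set curr.next=prev(41) | reversed so far: 15 -> 41 -> 8 -> 34
Step 5: curr=37, set curr.next=prev(15) | reversed so far: 37 -> 15 -> 41 -> 8 -> 34

37 -> 15 -> 41 -> 8 -> 34 -> None


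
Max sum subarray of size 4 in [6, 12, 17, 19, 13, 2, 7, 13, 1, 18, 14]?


[0:4]: 54
[1:5]: 61
[2:6]: 51
[3:7]: 41
[4:8]: 35
[5:9]: 23
[6:10]: 39
[7:11]: 46

Max: 61 at [1:5]


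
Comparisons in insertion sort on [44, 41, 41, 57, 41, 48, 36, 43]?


Algorithm: insertion sort
Input: [44, 41, 41, 57, 41, 48, 36, 43]
Sorted: [36, 41, 41, 41, 43, 44, 48, 57]

19


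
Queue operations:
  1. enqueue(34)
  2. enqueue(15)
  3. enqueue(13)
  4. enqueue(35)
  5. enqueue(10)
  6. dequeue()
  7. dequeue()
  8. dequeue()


enqueue(34) -> [34]
enqueue(15) -> [34, 15]
enqueue(13) -> [34, 15, 13]
enqueue(35) -> [34, 15, 13, 35]
enqueue(10) -> [34, 15, 13, 35, 10]
dequeue()->34, [15, 13, 35, 10]
dequeue()->15, [13, 35, 10]
dequeue()->13, [35, 10]

Final queue: [35, 10]


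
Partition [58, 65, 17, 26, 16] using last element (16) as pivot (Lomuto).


Pivot: 16
Place pivot at 0: [16, 65, 17, 26, 58]

Partitioned: [16, 65, 17, 26, 58]


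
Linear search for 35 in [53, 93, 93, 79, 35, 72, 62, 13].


i=0: 53!=35
i=1: 93!=35
i=2: 93!=35
i=3: 79!=35
i=4: 35==35 found!

Found at 4, 5 comps


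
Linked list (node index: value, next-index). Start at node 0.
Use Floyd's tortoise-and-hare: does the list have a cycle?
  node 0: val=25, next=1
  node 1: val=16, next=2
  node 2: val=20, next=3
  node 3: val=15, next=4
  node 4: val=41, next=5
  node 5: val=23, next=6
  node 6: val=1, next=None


Floyd's tortoise (slow, +1) and hare (fast, +2):
  init: slow=0, fast=0
  step 1: slow=1, fast=2
  step 2: slow=2, fast=4
  step 3: slow=3, fast=6
  step 4: fast -> None, no cycle

Cycle: no


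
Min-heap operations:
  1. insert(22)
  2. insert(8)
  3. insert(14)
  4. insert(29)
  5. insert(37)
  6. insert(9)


insert(22) -> [22]
insert(8) -> [8, 22]
insert(14) -> [8, 22, 14]
insert(29) -> [8, 22, 14, 29]
insert(37) -> [8, 22, 14, 29, 37]
insert(9) -> [8, 22, 9, 29, 37, 14]

Final heap: [8, 22, 9, 29, 37, 14]


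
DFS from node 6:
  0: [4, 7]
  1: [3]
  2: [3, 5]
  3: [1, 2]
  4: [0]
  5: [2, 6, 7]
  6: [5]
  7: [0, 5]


Visit 6, push [5]
Visit 5, push [7, 2]
Visit 2, push [3]
Visit 3, push [1]
Visit 1, push []
Visit 7, push [0]
Visit 0, push [4]
Visit 4, push []

DFS order: [6, 5, 2, 3, 1, 7, 0, 4]


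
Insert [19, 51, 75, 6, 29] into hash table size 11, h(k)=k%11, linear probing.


Insert 19: h=8 -> slot 8
Insert 51: h=7 -> slot 7
Insert 75: h=9 -> slot 9
Insert 6: h=6 -> slot 6
Insert 29: h=7, 3 probes -> slot 10

Table: [None, None, None, None, None, None, 6, 51, 19, 75, 29]


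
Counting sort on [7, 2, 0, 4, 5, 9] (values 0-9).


Input: [7, 2, 0, 4, 5, 9]
Counts: [1, 0, 1, 0, 1, 1, 0, 1, 0, 1]

Sorted: [0, 2, 4, 5, 7, 9]


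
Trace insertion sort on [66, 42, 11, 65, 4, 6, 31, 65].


Initial: [66, 42, 11, 65, 4, 6, 31, 65]
Insert 42: [42, 66, 11, 65, 4, 6, 31, 65]
Insert 11: [11, 42, 66, 65, 4, 6, 31, 65]
Insert 65: [11, 42, 65, 66, 4, 6, 31, 65]
Insert 4: [4, 11, 42, 65, 66, 6, 31, 65]
Insert 6: [4, 6, 11, 42, 65, 66, 31, 65]
Insert 31: [4, 6, 11, 31, 42, 65, 66, 65]
Insert 65: [4, 6, 11, 31, 42, 65, 65, 66]

Sorted: [4, 6, 11, 31, 42, 65, 65, 66]


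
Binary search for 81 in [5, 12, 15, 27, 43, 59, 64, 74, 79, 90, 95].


Step 1: lo=0, hi=10, mid=5, val=59
Step 2: lo=6, hi=10, mid=8, val=79
Step 3: lo=9, hi=10, mid=9, val=90

Not found


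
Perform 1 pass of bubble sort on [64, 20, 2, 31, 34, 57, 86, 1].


Initial: [64, 20, 2, 31, 34, 57, 86, 1]
Pass 1: [20, 2, 31, 34, 57, 64, 1, 86] (6 swaps)

After 1 pass: [20, 2, 31, 34, 57, 64, 1, 86]


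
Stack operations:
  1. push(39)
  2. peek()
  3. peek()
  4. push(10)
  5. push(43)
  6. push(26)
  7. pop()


push(39) -> [39]
peek()->39
peek()->39
push(10) -> [39, 10]
push(43) -> [39, 10, 43]
push(26) -> [39, 10, 43, 26]
pop()->26, [39, 10, 43]

Final stack: [39, 10, 43]


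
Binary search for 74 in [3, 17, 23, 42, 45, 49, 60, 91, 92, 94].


Step 1: lo=0, hi=9, mid=4, val=45
Step 2: lo=5, hi=9, mid=7, val=91
Step 3: lo=5, hi=6, mid=5, val=49
Step 4: lo=6, hi=6, mid=6, val=60

Not found


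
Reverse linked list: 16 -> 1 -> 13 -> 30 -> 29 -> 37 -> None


Step 1: curr=16, set curr.next=prev(None) | reversed so far: 16
Step 2: curr=1, set curr.next=prev(16) | reversed so far: 1 -> 16
Step 3: curr=13, set curr.next=prev(1) | reversed so far: 13 -> 1 -> 16
Step 4: curr=30, set curr.next=prev(13) | reversed so far: 30 -> 13 -> 1 -> 16
Step 5: curr=29, set curr.next=prev(30) | reversed so far: 29 -> 30 -> 13 -> 1 -> 16
Step 6: curr=37, set curr.next=prev(29) | reversed so far: 37 -> 29 -> 30 -> 13 -> 1 -> 16

37 -> 29 -> 30 -> 13 -> 1 -> 16 -> None


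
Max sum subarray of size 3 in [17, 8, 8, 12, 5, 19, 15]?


[0:3]: 33
[1:4]: 28
[2:5]: 25
[3:6]: 36
[4:7]: 39

Max: 39 at [4:7]


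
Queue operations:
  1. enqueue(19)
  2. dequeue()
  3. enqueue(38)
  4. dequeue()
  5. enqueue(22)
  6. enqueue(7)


enqueue(19) -> [19]
dequeue()->19, []
enqueue(38) -> [38]
dequeue()->38, []
enqueue(22) -> [22]
enqueue(7) -> [22, 7]

Final queue: [22, 7]


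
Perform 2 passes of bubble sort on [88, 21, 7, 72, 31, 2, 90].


Initial: [88, 21, 7, 72, 31, 2, 90]
Pass 1: [21, 7, 72, 31, 2, 88, 90] (5 swaps)
Pass 2: [7, 21, 31, 2, 72, 88, 90] (3 swaps)

After 2 passes: [7, 21, 31, 2, 72, 88, 90]


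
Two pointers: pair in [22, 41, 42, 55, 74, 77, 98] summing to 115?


lo=0(22)+hi=6(98)=120
lo=0(22)+hi=5(77)=99
lo=1(41)+hi=5(77)=118
lo=1(41)+hi=4(74)=115

Yes: 41+74=115


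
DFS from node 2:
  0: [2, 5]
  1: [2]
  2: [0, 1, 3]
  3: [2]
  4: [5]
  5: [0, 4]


Visit 2, push [3, 1, 0]
Visit 0, push [5]
Visit 5, push [4]
Visit 4, push []
Visit 1, push []
Visit 3, push []

DFS order: [2, 0, 5, 4, 1, 3]


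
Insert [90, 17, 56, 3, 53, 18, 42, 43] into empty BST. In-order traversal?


Insert 90: root
Insert 17: L from 90
Insert 56: L from 90 -> R from 17
Insert 3: L from 90 -> L from 17
Insert 53: L from 90 -> R from 17 -> L from 56
Insert 18: L from 90 -> R from 17 -> L from 56 -> L from 53
Insert 42: L from 90 -> R from 17 -> L from 56 -> L from 53 -> R from 18
Insert 43: L from 90 -> R from 17 -> L from 56 -> L from 53 -> R from 18 -> R from 42

In-order: [3, 17, 18, 42, 43, 53, 56, 90]


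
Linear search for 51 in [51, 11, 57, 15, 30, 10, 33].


i=0: 51==51 found!

Found at 0, 1 comps


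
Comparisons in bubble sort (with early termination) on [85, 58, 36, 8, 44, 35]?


Algorithm: bubble sort (with early termination)
Input: [85, 58, 36, 8, 44, 35]
Sorted: [8, 35, 36, 44, 58, 85]

15


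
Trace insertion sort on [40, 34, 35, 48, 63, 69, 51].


Initial: [40, 34, 35, 48, 63, 69, 51]
Insert 34: [34, 40, 35, 48, 63, 69, 51]
Insert 35: [34, 35, 40, 48, 63, 69, 51]
Insert 48: [34, 35, 40, 48, 63, 69, 51]
Insert 63: [34, 35, 40, 48, 63, 69, 51]
Insert 69: [34, 35, 40, 48, 63, 69, 51]
Insert 51: [34, 35, 40, 48, 51, 63, 69]

Sorted: [34, 35, 40, 48, 51, 63, 69]


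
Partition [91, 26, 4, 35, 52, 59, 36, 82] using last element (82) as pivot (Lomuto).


Pivot: 82
  26 <= 82: swap -> [26, 91, 4, 35, 52, 59, 36, 82]
  4 <= 82: swap -> [26, 4, 91, 35, 52, 59, 36, 82]
  35 <= 82: swap -> [26, 4, 35, 91, 52, 59, 36, 82]
  52 <= 82: swap -> [26, 4, 35, 52, 91, 59, 36, 82]
  59 <= 82: swap -> [26, 4, 35, 52, 59, 91, 36, 82]
  36 <= 82: swap -> [26, 4, 35, 52, 59, 36, 91, 82]
Place pivot at 6: [26, 4, 35, 52, 59, 36, 82, 91]

Partitioned: [26, 4, 35, 52, 59, 36, 82, 91]


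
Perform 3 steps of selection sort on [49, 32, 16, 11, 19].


Initial: [49, 32, 16, 11, 19]
Step 1: min=11 at 3
  Swap: [11, 32, 16, 49, 19]
Step 2: min=16 at 2
  Swap: [11, 16, 32, 49, 19]
Step 3: min=19 at 4
  Swap: [11, 16, 19, 49, 32]

After 3 steps: [11, 16, 19, 49, 32]


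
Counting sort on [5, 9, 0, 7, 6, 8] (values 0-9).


Input: [5, 9, 0, 7, 6, 8]
Counts: [1, 0, 0, 0, 0, 1, 1, 1, 1, 1]

Sorted: [0, 5, 6, 7, 8, 9]


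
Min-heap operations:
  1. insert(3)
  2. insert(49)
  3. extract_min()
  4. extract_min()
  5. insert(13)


insert(3) -> [3]
insert(49) -> [3, 49]
extract_min()->3, [49]
extract_min()->49, []
insert(13) -> [13]

Final heap: [13]


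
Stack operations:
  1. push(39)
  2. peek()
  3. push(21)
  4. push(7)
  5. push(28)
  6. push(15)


push(39) -> [39]
peek()->39
push(21) -> [39, 21]
push(7) -> [39, 21, 7]
push(28) -> [39, 21, 7, 28]
push(15) -> [39, 21, 7, 28, 15]

Final stack: [39, 21, 7, 28, 15]


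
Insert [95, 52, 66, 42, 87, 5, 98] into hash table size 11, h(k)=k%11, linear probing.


Insert 95: h=7 -> slot 7
Insert 52: h=8 -> slot 8
Insert 66: h=0 -> slot 0
Insert 42: h=9 -> slot 9
Insert 87: h=10 -> slot 10
Insert 5: h=5 -> slot 5
Insert 98: h=10, 2 probes -> slot 1

Table: [66, 98, None, None, None, 5, None, 95, 52, 42, 87]


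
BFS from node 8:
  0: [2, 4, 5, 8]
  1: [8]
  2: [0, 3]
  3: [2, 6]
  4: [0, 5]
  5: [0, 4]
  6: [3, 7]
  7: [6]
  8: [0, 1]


Visit 8, enqueue [0, 1]
Visit 0, enqueue [2, 4, 5]
Visit 1, enqueue []
Visit 2, enqueue [3]
Visit 4, enqueue []
Visit 5, enqueue []
Visit 3, enqueue [6]
Visit 6, enqueue [7]
Visit 7, enqueue []

BFS order: [8, 0, 1, 2, 4, 5, 3, 6, 7]


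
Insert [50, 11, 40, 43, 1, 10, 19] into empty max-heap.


Insert 50: [50]
Insert 11: [50, 11]
Insert 40: [50, 11, 40]
Insert 43: [50, 43, 40, 11]
Insert 1: [50, 43, 40, 11, 1]
Insert 10: [50, 43, 40, 11, 1, 10]
Insert 19: [50, 43, 40, 11, 1, 10, 19]

Final heap: [50, 43, 40, 11, 1, 10, 19]


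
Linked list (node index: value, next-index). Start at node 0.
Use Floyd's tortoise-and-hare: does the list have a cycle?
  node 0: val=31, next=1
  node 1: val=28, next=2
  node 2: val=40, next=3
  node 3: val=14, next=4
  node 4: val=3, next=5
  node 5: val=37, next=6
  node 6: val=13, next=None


Floyd's tortoise (slow, +1) and hare (fast, +2):
  init: slow=0, fast=0
  step 1: slow=1, fast=2
  step 2: slow=2, fast=4
  step 3: slow=3, fast=6
  step 4: fast -> None, no cycle

Cycle: no


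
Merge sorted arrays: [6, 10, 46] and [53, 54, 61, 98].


Take 6 from A
Take 10 from A
Take 46 from A

Merged: [6, 10, 46, 53, 54, 61, 98]


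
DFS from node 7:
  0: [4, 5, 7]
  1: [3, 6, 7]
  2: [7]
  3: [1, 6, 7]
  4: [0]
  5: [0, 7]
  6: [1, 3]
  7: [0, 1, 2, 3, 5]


Visit 7, push [5, 3, 2, 1, 0]
Visit 0, push [5, 4]
Visit 4, push []
Visit 5, push []
Visit 1, push [6, 3]
Visit 3, push [6]
Visit 6, push []
Visit 2, push []

DFS order: [7, 0, 4, 5, 1, 3, 6, 2]


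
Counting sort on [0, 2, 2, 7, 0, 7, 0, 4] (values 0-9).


Input: [0, 2, 2, 7, 0, 7, 0, 4]
Counts: [3, 0, 2, 0, 1, 0, 0, 2, 0, 0]

Sorted: [0, 0, 0, 2, 2, 4, 7, 7]


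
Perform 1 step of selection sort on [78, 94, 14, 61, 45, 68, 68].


Initial: [78, 94, 14, 61, 45, 68, 68]
Step 1: min=14 at 2
  Swap: [14, 94, 78, 61, 45, 68, 68]

After 1 step: [14, 94, 78, 61, 45, 68, 68]


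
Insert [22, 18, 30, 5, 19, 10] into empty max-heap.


Insert 22: [22]
Insert 18: [22, 18]
Insert 30: [30, 18, 22]
Insert 5: [30, 18, 22, 5]
Insert 19: [30, 19, 22, 5, 18]
Insert 10: [30, 19, 22, 5, 18, 10]

Final heap: [30, 19, 22, 5, 18, 10]


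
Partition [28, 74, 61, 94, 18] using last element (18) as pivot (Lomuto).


Pivot: 18
Place pivot at 0: [18, 74, 61, 94, 28]

Partitioned: [18, 74, 61, 94, 28]


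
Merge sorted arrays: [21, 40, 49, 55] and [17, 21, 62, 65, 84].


Take 17 from B
Take 21 from A
Take 21 from B
Take 40 from A
Take 49 from A
Take 55 from A

Merged: [17, 21, 21, 40, 49, 55, 62, 65, 84]


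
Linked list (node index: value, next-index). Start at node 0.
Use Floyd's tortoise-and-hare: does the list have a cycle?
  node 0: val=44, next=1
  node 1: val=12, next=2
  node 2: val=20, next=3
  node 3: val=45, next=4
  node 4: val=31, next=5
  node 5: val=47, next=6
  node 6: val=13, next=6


Floyd's tortoise (slow, +1) and hare (fast, +2):
  init: slow=0, fast=0
  step 1: slow=1, fast=2
  step 2: slow=2, fast=4
  step 3: slow=3, fast=6
  step 4: slow=4, fast=6
  step 5: slow=5, fast=6
  step 6: slow=6, fast=6
  slow == fast at node 6: cycle detected

Cycle: yes


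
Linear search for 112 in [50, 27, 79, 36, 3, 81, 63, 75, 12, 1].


i=0: 50!=112
i=1: 27!=112
i=2: 79!=112
i=3: 36!=112
i=4: 3!=112
i=5: 81!=112
i=6: 63!=112
i=7: 75!=112
i=8: 12!=112
i=9: 1!=112

Not found, 10 comps


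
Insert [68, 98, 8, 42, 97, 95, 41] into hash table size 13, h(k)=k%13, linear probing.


Insert 68: h=3 -> slot 3
Insert 98: h=7 -> slot 7
Insert 8: h=8 -> slot 8
Insert 42: h=3, 1 probes -> slot 4
Insert 97: h=6 -> slot 6
Insert 95: h=4, 1 probes -> slot 5
Insert 41: h=2 -> slot 2

Table: [None, None, 41, 68, 42, 95, 97, 98, 8, None, None, None, None]


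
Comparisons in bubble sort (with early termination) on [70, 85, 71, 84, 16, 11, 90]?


Algorithm: bubble sort (with early termination)
Input: [70, 85, 71, 84, 16, 11, 90]
Sorted: [11, 16, 70, 71, 84, 85, 90]

21


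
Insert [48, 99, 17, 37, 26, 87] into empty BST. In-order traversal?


Insert 48: root
Insert 99: R from 48
Insert 17: L from 48
Insert 37: L from 48 -> R from 17
Insert 26: L from 48 -> R from 17 -> L from 37
Insert 87: R from 48 -> L from 99

In-order: [17, 26, 37, 48, 87, 99]


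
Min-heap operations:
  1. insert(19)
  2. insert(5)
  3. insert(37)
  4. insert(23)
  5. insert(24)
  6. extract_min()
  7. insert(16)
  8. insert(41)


insert(19) -> [19]
insert(5) -> [5, 19]
insert(37) -> [5, 19, 37]
insert(23) -> [5, 19, 37, 23]
insert(24) -> [5, 19, 37, 23, 24]
extract_min()->5, [19, 23, 37, 24]
insert(16) -> [16, 19, 37, 24, 23]
insert(41) -> [16, 19, 37, 24, 23, 41]

Final heap: [16, 19, 37, 24, 23, 41]


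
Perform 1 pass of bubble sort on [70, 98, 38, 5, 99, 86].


Initial: [70, 98, 38, 5, 99, 86]
Pass 1: [70, 38, 5, 98, 86, 99] (3 swaps)

After 1 pass: [70, 38, 5, 98, 86, 99]


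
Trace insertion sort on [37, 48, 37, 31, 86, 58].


Initial: [37, 48, 37, 31, 86, 58]
Insert 48: [37, 48, 37, 31, 86, 58]
Insert 37: [37, 37, 48, 31, 86, 58]
Insert 31: [31, 37, 37, 48, 86, 58]
Insert 86: [31, 37, 37, 48, 86, 58]
Insert 58: [31, 37, 37, 48, 58, 86]

Sorted: [31, 37, 37, 48, 58, 86]


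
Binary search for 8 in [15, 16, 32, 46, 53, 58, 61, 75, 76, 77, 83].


Step 1: lo=0, hi=10, mid=5, val=58
Step 2: lo=0, hi=4, mid=2, val=32
Step 3: lo=0, hi=1, mid=0, val=15

Not found


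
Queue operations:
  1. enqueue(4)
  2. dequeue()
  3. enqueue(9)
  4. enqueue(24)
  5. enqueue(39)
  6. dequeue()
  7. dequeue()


enqueue(4) -> [4]
dequeue()->4, []
enqueue(9) -> [9]
enqueue(24) -> [9, 24]
enqueue(39) -> [9, 24, 39]
dequeue()->9, [24, 39]
dequeue()->24, [39]

Final queue: [39]


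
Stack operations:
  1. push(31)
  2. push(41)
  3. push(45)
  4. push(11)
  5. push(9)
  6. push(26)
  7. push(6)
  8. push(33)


push(31) -> [31]
push(41) -> [31, 41]
push(45) -> [31, 41, 45]
push(11) -> [31, 41, 45, 11]
push(9) -> [31, 41, 45, 11, 9]
push(26) -> [31, 41, 45, 11, 9, 26]
push(6) -> [31, 41, 45, 11, 9, 26, 6]
push(33) -> [31, 41, 45, 11, 9, 26, 6, 33]

Final stack: [31, 41, 45, 11, 9, 26, 6, 33]


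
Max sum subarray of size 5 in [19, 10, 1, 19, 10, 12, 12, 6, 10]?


[0:5]: 59
[1:6]: 52
[2:7]: 54
[3:8]: 59
[4:9]: 50

Max: 59 at [0:5]


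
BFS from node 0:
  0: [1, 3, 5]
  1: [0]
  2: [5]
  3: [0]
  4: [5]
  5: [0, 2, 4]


Visit 0, enqueue [1, 3, 5]
Visit 1, enqueue []
Visit 3, enqueue []
Visit 5, enqueue [2, 4]
Visit 2, enqueue []
Visit 4, enqueue []

BFS order: [0, 1, 3, 5, 2, 4]


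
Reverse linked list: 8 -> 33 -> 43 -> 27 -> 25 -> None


Step 1: curr=8, set curr.next=prev(None) | reversed so far: 8
Step 2: curr=33, set curr.next=prev(8) | reversed so far: 33 -> 8
Step 3: curr=43, set curr.next=prev(33) | reversed so far: 43 -> 33 -> 8
Step 4: curr=27, set curr.next=prev(43) | reversed so far: 27 -> 43 -> 33 -> 8
Step 5: curr=25, set curr.next=prev(27) | reversed so far: 25 -> 27 -> 43 -> 33 -> 8

25 -> 27 -> 43 -> 33 -> 8 -> None


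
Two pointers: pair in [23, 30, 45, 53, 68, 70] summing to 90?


lo=0(23)+hi=5(70)=93
lo=0(23)+hi=4(68)=91
lo=0(23)+hi=3(53)=76
lo=1(30)+hi=3(53)=83
lo=2(45)+hi=3(53)=98

No pair found


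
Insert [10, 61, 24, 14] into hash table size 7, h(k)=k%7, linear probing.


Insert 10: h=3 -> slot 3
Insert 61: h=5 -> slot 5
Insert 24: h=3, 1 probes -> slot 4
Insert 14: h=0 -> slot 0

Table: [14, None, None, 10, 24, 61, None]


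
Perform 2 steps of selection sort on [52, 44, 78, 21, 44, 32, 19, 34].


Initial: [52, 44, 78, 21, 44, 32, 19, 34]
Step 1: min=19 at 6
  Swap: [19, 44, 78, 21, 44, 32, 52, 34]
Step 2: min=21 at 3
  Swap: [19, 21, 78, 44, 44, 32, 52, 34]

After 2 steps: [19, 21, 78, 44, 44, 32, 52, 34]


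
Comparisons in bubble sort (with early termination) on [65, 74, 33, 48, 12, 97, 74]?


Algorithm: bubble sort (with early termination)
Input: [65, 74, 33, 48, 12, 97, 74]
Sorted: [12, 33, 48, 65, 74, 74, 97]

20


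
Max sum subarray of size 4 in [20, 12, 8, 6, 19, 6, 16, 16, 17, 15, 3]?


[0:4]: 46
[1:5]: 45
[2:6]: 39
[3:7]: 47
[4:8]: 57
[5:9]: 55
[6:10]: 64
[7:11]: 51

Max: 64 at [6:10]


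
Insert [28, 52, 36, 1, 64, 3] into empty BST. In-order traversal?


Insert 28: root
Insert 52: R from 28
Insert 36: R from 28 -> L from 52
Insert 1: L from 28
Insert 64: R from 28 -> R from 52
Insert 3: L from 28 -> R from 1

In-order: [1, 3, 28, 36, 52, 64]


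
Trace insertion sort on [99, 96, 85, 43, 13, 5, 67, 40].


Initial: [99, 96, 85, 43, 13, 5, 67, 40]
Insert 96: [96, 99, 85, 43, 13, 5, 67, 40]
Insert 85: [85, 96, 99, 43, 13, 5, 67, 40]
Insert 43: [43, 85, 96, 99, 13, 5, 67, 40]
Insert 13: [13, 43, 85, 96, 99, 5, 67, 40]
Insert 5: [5, 13, 43, 85, 96, 99, 67, 40]
Insert 67: [5, 13, 43, 67, 85, 96, 99, 40]
Insert 40: [5, 13, 40, 43, 67, 85, 96, 99]

Sorted: [5, 13, 40, 43, 67, 85, 96, 99]


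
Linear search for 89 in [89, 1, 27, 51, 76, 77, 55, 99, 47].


i=0: 89==89 found!

Found at 0, 1 comps


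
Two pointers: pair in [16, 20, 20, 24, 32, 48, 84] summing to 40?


lo=0(16)+hi=6(84)=100
lo=0(16)+hi=5(48)=64
lo=0(16)+hi=4(32)=48
lo=0(16)+hi=3(24)=40

Yes: 16+24=40


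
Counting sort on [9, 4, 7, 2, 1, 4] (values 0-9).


Input: [9, 4, 7, 2, 1, 4]
Counts: [0, 1, 1, 0, 2, 0, 0, 1, 0, 1]

Sorted: [1, 2, 4, 4, 7, 9]


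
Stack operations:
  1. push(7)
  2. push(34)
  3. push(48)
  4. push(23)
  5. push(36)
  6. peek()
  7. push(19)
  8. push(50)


push(7) -> [7]
push(34) -> [7, 34]
push(48) -> [7, 34, 48]
push(23) -> [7, 34, 48, 23]
push(36) -> [7, 34, 48, 23, 36]
peek()->36
push(19) -> [7, 34, 48, 23, 36, 19]
push(50) -> [7, 34, 48, 23, 36, 19, 50]

Final stack: [7, 34, 48, 23, 36, 19, 50]


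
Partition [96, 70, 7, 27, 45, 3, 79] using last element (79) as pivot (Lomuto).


Pivot: 79
  70 <= 79: swap -> [70, 96, 7, 27, 45, 3, 79]
  7 <= 79: swap -> [70, 7, 96, 27, 45, 3, 79]
  27 <= 79: swap -> [70, 7, 27, 96, 45, 3, 79]
  45 <= 79: swap -> [70, 7, 27, 45, 96, 3, 79]
  3 <= 79: swap -> [70, 7, 27, 45, 3, 96, 79]
Place pivot at 5: [70, 7, 27, 45, 3, 79, 96]

Partitioned: [70, 7, 27, 45, 3, 79, 96]


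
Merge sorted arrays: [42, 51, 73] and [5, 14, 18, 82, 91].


Take 5 from B
Take 14 from B
Take 18 from B
Take 42 from A
Take 51 from A
Take 73 from A

Merged: [5, 14, 18, 42, 51, 73, 82, 91]


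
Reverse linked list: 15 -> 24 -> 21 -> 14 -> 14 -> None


Step 1: curr=15, set curr.next=prev(None) | reversed so far: 15
Step 2: curr=24, set curr.next=prev(15) | reversed so far: 24 -> 15
Step 3: curr=21, set curr.next=prev(24) | reversed so far: 21 -> 24 -> 15
Step 4: curr=14, set curr.next=prev(21) | reversed so far: 14 -> 21 -> 24 -> 15
Step 5: curr=14, set curr.next=prev(14) | reversed so far: 14 -> 14 -> 21 -> 24 -> 15

14 -> 14 -> 21 -> 24 -> 15 -> None


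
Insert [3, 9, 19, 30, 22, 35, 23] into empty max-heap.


Insert 3: [3]
Insert 9: [9, 3]
Insert 19: [19, 3, 9]
Insert 30: [30, 19, 9, 3]
Insert 22: [30, 22, 9, 3, 19]
Insert 35: [35, 22, 30, 3, 19, 9]
Insert 23: [35, 22, 30, 3, 19, 9, 23]

Final heap: [35, 22, 30, 3, 19, 9, 23]


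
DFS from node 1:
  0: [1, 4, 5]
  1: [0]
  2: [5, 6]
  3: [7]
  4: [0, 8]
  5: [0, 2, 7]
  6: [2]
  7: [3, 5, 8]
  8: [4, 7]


Visit 1, push [0]
Visit 0, push [5, 4]
Visit 4, push [8]
Visit 8, push [7]
Visit 7, push [5, 3]
Visit 3, push []
Visit 5, push [2]
Visit 2, push [6]
Visit 6, push []

DFS order: [1, 0, 4, 8, 7, 3, 5, 2, 6]


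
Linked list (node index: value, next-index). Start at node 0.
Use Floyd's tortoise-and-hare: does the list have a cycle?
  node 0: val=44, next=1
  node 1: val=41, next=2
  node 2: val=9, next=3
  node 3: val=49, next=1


Floyd's tortoise (slow, +1) and hare (fast, +2):
  init: slow=0, fast=0
  step 1: slow=1, fast=2
  step 2: slow=2, fast=1
  step 3: slow=3, fast=3
  slow == fast at node 3: cycle detected

Cycle: yes


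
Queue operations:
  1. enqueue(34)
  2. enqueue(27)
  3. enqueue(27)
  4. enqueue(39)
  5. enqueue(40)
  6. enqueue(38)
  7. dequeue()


enqueue(34) -> [34]
enqueue(27) -> [34, 27]
enqueue(27) -> [34, 27, 27]
enqueue(39) -> [34, 27, 27, 39]
enqueue(40) -> [34, 27, 27, 39, 40]
enqueue(38) -> [34, 27, 27, 39, 40, 38]
dequeue()->34, [27, 27, 39, 40, 38]

Final queue: [27, 27, 39, 40, 38]


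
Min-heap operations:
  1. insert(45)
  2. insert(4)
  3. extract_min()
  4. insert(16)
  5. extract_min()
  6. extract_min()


insert(45) -> [45]
insert(4) -> [4, 45]
extract_min()->4, [45]
insert(16) -> [16, 45]
extract_min()->16, [45]
extract_min()->45, []

Final heap: []


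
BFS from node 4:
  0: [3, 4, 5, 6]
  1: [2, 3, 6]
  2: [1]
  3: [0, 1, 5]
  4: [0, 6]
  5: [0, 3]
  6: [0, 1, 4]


Visit 4, enqueue [0, 6]
Visit 0, enqueue [3, 5]
Visit 6, enqueue [1]
Visit 3, enqueue []
Visit 5, enqueue []
Visit 1, enqueue [2]
Visit 2, enqueue []

BFS order: [4, 0, 6, 3, 5, 1, 2]


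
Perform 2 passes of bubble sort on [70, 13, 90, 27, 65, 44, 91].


Initial: [70, 13, 90, 27, 65, 44, 91]
Pass 1: [13, 70, 27, 65, 44, 90, 91] (4 swaps)
Pass 2: [13, 27, 65, 44, 70, 90, 91] (3 swaps)

After 2 passes: [13, 27, 65, 44, 70, 90, 91]


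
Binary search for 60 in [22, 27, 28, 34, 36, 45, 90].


Step 1: lo=0, hi=6, mid=3, val=34
Step 2: lo=4, hi=6, mid=5, val=45
Step 3: lo=6, hi=6, mid=6, val=90

Not found


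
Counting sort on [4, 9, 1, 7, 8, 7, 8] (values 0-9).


Input: [4, 9, 1, 7, 8, 7, 8]
Counts: [0, 1, 0, 0, 1, 0, 0, 2, 2, 1]

Sorted: [1, 4, 7, 7, 8, 8, 9]


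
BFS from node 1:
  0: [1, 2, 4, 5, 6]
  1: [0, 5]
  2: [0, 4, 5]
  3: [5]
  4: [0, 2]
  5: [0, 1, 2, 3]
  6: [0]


Visit 1, enqueue [0, 5]
Visit 0, enqueue [2, 4, 6]
Visit 5, enqueue [3]
Visit 2, enqueue []
Visit 4, enqueue []
Visit 6, enqueue []
Visit 3, enqueue []

BFS order: [1, 0, 5, 2, 4, 6, 3]


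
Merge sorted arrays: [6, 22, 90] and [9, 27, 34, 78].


Take 6 from A
Take 9 from B
Take 22 from A
Take 27 from B
Take 34 from B
Take 78 from B

Merged: [6, 9, 22, 27, 34, 78, 90]


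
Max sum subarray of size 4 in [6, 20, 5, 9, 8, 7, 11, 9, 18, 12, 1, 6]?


[0:4]: 40
[1:5]: 42
[2:6]: 29
[3:7]: 35
[4:8]: 35
[5:9]: 45
[6:10]: 50
[7:11]: 40
[8:12]: 37

Max: 50 at [6:10]


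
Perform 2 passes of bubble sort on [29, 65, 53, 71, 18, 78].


Initial: [29, 65, 53, 71, 18, 78]
Pass 1: [29, 53, 65, 18, 71, 78] (2 swaps)
Pass 2: [29, 53, 18, 65, 71, 78] (1 swaps)

After 2 passes: [29, 53, 18, 65, 71, 78]


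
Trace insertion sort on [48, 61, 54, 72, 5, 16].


Initial: [48, 61, 54, 72, 5, 16]
Insert 61: [48, 61, 54, 72, 5, 16]
Insert 54: [48, 54, 61, 72, 5, 16]
Insert 72: [48, 54, 61, 72, 5, 16]
Insert 5: [5, 48, 54, 61, 72, 16]
Insert 16: [5, 16, 48, 54, 61, 72]

Sorted: [5, 16, 48, 54, 61, 72]


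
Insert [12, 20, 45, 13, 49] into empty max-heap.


Insert 12: [12]
Insert 20: [20, 12]
Insert 45: [45, 12, 20]
Insert 13: [45, 13, 20, 12]
Insert 49: [49, 45, 20, 12, 13]

Final heap: [49, 45, 20, 12, 13]


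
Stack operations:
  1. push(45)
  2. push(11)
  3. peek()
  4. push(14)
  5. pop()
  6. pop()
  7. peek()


push(45) -> [45]
push(11) -> [45, 11]
peek()->11
push(14) -> [45, 11, 14]
pop()->14, [45, 11]
pop()->11, [45]
peek()->45

Final stack: [45]


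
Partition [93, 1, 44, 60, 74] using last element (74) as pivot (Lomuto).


Pivot: 74
  1 <= 74: swap -> [1, 93, 44, 60, 74]
  44 <= 74: swap -> [1, 44, 93, 60, 74]
  60 <= 74: swap -> [1, 44, 60, 93, 74]
Place pivot at 3: [1, 44, 60, 74, 93]

Partitioned: [1, 44, 60, 74, 93]


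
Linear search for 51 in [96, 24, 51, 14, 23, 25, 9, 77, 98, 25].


i=0: 96!=51
i=1: 24!=51
i=2: 51==51 found!

Found at 2, 3 comps


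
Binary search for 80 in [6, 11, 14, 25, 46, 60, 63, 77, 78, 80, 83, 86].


Step 1: lo=0, hi=11, mid=5, val=60
Step 2: lo=6, hi=11, mid=8, val=78
Step 3: lo=9, hi=11, mid=10, val=83
Step 4: lo=9, hi=9, mid=9, val=80

Found at index 9


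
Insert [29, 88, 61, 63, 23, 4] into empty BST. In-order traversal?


Insert 29: root
Insert 88: R from 29
Insert 61: R from 29 -> L from 88
Insert 63: R from 29 -> L from 88 -> R from 61
Insert 23: L from 29
Insert 4: L from 29 -> L from 23

In-order: [4, 23, 29, 61, 63, 88]


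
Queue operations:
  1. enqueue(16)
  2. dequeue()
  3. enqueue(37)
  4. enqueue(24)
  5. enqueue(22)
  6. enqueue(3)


enqueue(16) -> [16]
dequeue()->16, []
enqueue(37) -> [37]
enqueue(24) -> [37, 24]
enqueue(22) -> [37, 24, 22]
enqueue(3) -> [37, 24, 22, 3]

Final queue: [37, 24, 22, 3]


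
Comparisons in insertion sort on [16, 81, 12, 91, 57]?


Algorithm: insertion sort
Input: [16, 81, 12, 91, 57]
Sorted: [12, 16, 57, 81, 91]

7


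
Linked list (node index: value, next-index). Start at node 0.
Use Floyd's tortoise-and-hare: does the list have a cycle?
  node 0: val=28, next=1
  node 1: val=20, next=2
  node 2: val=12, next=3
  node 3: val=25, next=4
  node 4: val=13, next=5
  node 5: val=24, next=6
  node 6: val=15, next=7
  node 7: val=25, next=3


Floyd's tortoise (slow, +1) and hare (fast, +2):
  init: slow=0, fast=0
  step 1: slow=1, fast=2
  step 2: slow=2, fast=4
  step 3: slow=3, fast=6
  step 4: slow=4, fast=3
  step 5: slow=5, fast=5
  slow == fast at node 5: cycle detected

Cycle: yes


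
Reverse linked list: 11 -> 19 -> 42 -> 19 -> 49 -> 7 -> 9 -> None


Step 1: curr=11, set curr.next=prev(None) | reversed so far: 11
Step 2: curr=19, set curr.next=prev(11) | reversed so far: 19 -> 11
Step 3: curr=42, set curr.next=prev(19) | reversed so far: 42 -> 19 -> 11
Step 4: curr=19, set curr.next=prev(42) | reversed so far: 19 -> 42 -> 19 -> 11
Step 5: curr=49, set curr.next=prev(19) | reversed so far: 49 -> 19 -> 42 -> 19 -> 11
Step 6: curr=7, set curr.next=prev(49) | reversed so far: 7 -> 49 -> 19 -> 42 -> 19 -> 11
Step 7: curr=9, set curr.next=prev(7) | reversed so far: 9 -> 7 -> 49 -> 19 -> 42 -> 19 -> 11

9 -> 7 -> 49 -> 19 -> 42 -> 19 -> 11 -> None


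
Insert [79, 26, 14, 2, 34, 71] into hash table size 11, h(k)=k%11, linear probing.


Insert 79: h=2 -> slot 2
Insert 26: h=4 -> slot 4
Insert 14: h=3 -> slot 3
Insert 2: h=2, 3 probes -> slot 5
Insert 34: h=1 -> slot 1
Insert 71: h=5, 1 probes -> slot 6

Table: [None, 34, 79, 14, 26, 2, 71, None, None, None, None]


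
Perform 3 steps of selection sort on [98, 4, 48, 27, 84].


Initial: [98, 4, 48, 27, 84]
Step 1: min=4 at 1
  Swap: [4, 98, 48, 27, 84]
Step 2: min=27 at 3
  Swap: [4, 27, 48, 98, 84]
Step 3: min=48 at 2
  Swap: [4, 27, 48, 98, 84]

After 3 steps: [4, 27, 48, 98, 84]


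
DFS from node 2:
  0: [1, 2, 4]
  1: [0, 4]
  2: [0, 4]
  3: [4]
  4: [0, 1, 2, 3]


Visit 2, push [4, 0]
Visit 0, push [4, 1]
Visit 1, push [4]
Visit 4, push [3]
Visit 3, push []

DFS order: [2, 0, 1, 4, 3]


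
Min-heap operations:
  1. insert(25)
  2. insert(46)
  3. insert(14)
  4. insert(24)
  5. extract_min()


insert(25) -> [25]
insert(46) -> [25, 46]
insert(14) -> [14, 46, 25]
insert(24) -> [14, 24, 25, 46]
extract_min()->14, [24, 46, 25]

Final heap: [24, 46, 25]


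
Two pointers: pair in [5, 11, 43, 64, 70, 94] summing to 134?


lo=0(5)+hi=5(94)=99
lo=1(11)+hi=5(94)=105
lo=2(43)+hi=5(94)=137
lo=2(43)+hi=4(70)=113
lo=3(64)+hi=4(70)=134

Yes: 64+70=134


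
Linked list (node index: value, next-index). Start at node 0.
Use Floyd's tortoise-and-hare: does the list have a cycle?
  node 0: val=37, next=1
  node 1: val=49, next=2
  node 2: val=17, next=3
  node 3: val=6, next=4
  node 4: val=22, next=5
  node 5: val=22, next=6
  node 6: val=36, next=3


Floyd's tortoise (slow, +1) and hare (fast, +2):
  init: slow=0, fast=0
  step 1: slow=1, fast=2
  step 2: slow=2, fast=4
  step 3: slow=3, fast=6
  step 4: slow=4, fast=4
  slow == fast at node 4: cycle detected

Cycle: yes


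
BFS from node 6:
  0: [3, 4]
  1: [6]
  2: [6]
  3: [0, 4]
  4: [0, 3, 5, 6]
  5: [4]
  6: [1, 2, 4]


Visit 6, enqueue [1, 2, 4]
Visit 1, enqueue []
Visit 2, enqueue []
Visit 4, enqueue [0, 3, 5]
Visit 0, enqueue []
Visit 3, enqueue []
Visit 5, enqueue []

BFS order: [6, 1, 2, 4, 0, 3, 5]


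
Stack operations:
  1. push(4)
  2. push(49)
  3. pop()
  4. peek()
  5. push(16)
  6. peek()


push(4) -> [4]
push(49) -> [4, 49]
pop()->49, [4]
peek()->4
push(16) -> [4, 16]
peek()->16

Final stack: [4, 16]


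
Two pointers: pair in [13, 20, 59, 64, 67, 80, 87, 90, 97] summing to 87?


lo=0(13)+hi=8(97)=110
lo=0(13)+hi=7(90)=103
lo=0(13)+hi=6(87)=100
lo=0(13)+hi=5(80)=93
lo=0(13)+hi=4(67)=80
lo=1(20)+hi=4(67)=87

Yes: 20+67=87


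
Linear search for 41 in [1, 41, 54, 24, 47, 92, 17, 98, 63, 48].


i=0: 1!=41
i=1: 41==41 found!

Found at 1, 2 comps


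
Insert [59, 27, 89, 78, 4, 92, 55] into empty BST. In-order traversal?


Insert 59: root
Insert 27: L from 59
Insert 89: R from 59
Insert 78: R from 59 -> L from 89
Insert 4: L from 59 -> L from 27
Insert 92: R from 59 -> R from 89
Insert 55: L from 59 -> R from 27

In-order: [4, 27, 55, 59, 78, 89, 92]


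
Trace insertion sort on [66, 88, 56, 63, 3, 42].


Initial: [66, 88, 56, 63, 3, 42]
Insert 88: [66, 88, 56, 63, 3, 42]
Insert 56: [56, 66, 88, 63, 3, 42]
Insert 63: [56, 63, 66, 88, 3, 42]
Insert 3: [3, 56, 63, 66, 88, 42]
Insert 42: [3, 42, 56, 63, 66, 88]

Sorted: [3, 42, 56, 63, 66, 88]


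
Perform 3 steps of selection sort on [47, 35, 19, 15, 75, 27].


Initial: [47, 35, 19, 15, 75, 27]
Step 1: min=15 at 3
  Swap: [15, 35, 19, 47, 75, 27]
Step 2: min=19 at 2
  Swap: [15, 19, 35, 47, 75, 27]
Step 3: min=27 at 5
  Swap: [15, 19, 27, 47, 75, 35]

After 3 steps: [15, 19, 27, 47, 75, 35]


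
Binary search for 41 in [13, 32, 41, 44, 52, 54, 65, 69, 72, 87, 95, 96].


Step 1: lo=0, hi=11, mid=5, val=54
Step 2: lo=0, hi=4, mid=2, val=41

Found at index 2


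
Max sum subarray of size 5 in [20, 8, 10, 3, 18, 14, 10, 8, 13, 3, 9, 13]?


[0:5]: 59
[1:6]: 53
[2:7]: 55
[3:8]: 53
[4:9]: 63
[5:10]: 48
[6:11]: 43
[7:12]: 46

Max: 63 at [4:9]


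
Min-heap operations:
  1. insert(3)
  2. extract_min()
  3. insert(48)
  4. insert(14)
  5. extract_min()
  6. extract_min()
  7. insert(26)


insert(3) -> [3]
extract_min()->3, []
insert(48) -> [48]
insert(14) -> [14, 48]
extract_min()->14, [48]
extract_min()->48, []
insert(26) -> [26]

Final heap: [26]


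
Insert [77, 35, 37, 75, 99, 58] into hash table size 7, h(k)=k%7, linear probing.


Insert 77: h=0 -> slot 0
Insert 35: h=0, 1 probes -> slot 1
Insert 37: h=2 -> slot 2
Insert 75: h=5 -> slot 5
Insert 99: h=1, 2 probes -> slot 3
Insert 58: h=2, 2 probes -> slot 4

Table: [77, 35, 37, 99, 58, 75, None]


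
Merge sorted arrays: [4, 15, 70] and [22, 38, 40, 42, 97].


Take 4 from A
Take 15 from A
Take 22 from B
Take 38 from B
Take 40 from B
Take 42 from B
Take 70 from A

Merged: [4, 15, 22, 38, 40, 42, 70, 97]


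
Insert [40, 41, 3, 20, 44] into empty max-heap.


Insert 40: [40]
Insert 41: [41, 40]
Insert 3: [41, 40, 3]
Insert 20: [41, 40, 3, 20]
Insert 44: [44, 41, 3, 20, 40]

Final heap: [44, 41, 3, 20, 40]


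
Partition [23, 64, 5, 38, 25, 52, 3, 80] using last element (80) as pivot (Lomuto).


Pivot: 80
  23 <= 80: advance i (no swap)
  64 <= 80: advance i (no swap)
  5 <= 80: advance i (no swap)
  38 <= 80: advance i (no swap)
  25 <= 80: advance i (no swap)
  52 <= 80: advance i (no swap)
  3 <= 80: advance i (no swap)
Place pivot at 7: [23, 64, 5, 38, 25, 52, 3, 80]

Partitioned: [23, 64, 5, 38, 25, 52, 3, 80]


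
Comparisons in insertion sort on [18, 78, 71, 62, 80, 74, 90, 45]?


Algorithm: insertion sort
Input: [18, 78, 71, 62, 80, 74, 90, 45]
Sorted: [18, 45, 62, 71, 74, 78, 80, 90]

18


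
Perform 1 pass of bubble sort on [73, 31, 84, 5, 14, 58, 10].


Initial: [73, 31, 84, 5, 14, 58, 10]
Pass 1: [31, 73, 5, 14, 58, 10, 84] (5 swaps)

After 1 pass: [31, 73, 5, 14, 58, 10, 84]


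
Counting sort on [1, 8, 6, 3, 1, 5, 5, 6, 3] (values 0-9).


Input: [1, 8, 6, 3, 1, 5, 5, 6, 3]
Counts: [0, 2, 0, 2, 0, 2, 2, 0, 1, 0]

Sorted: [1, 1, 3, 3, 5, 5, 6, 6, 8]


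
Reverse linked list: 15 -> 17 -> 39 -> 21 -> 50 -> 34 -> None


Step 1: curr=15, set curr.next=prev(None) | reversed so far: 15
Step 2: curr=17, set curr.next=prev(15) | reversed so far: 17 -> 15
Step 3: curr=39, set curr.next=prev(17) | reversed so far: 39 -> 17 -> 15
Step 4: curr=21, set curr.next=prev(39) | reversed so far: 21 -> 39 -> 17 -> 15
Step 5: curr=50, set curr.next=prev(21) | reversed so far: 50 -> 21 -> 39 -> 17 -> 15
Step 6: curr=34, set curr.next=prev(50) | reversed so far: 34 -> 50 -> 21 -> 39 -> 17 -> 15

34 -> 50 -> 21 -> 39 -> 17 -> 15 -> None


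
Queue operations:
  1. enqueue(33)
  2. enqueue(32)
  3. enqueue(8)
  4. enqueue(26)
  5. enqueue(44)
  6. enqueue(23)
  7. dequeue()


enqueue(33) -> [33]
enqueue(32) -> [33, 32]
enqueue(8) -> [33, 32, 8]
enqueue(26) -> [33, 32, 8, 26]
enqueue(44) -> [33, 32, 8, 26, 44]
enqueue(23) -> [33, 32, 8, 26, 44, 23]
dequeue()->33, [32, 8, 26, 44, 23]

Final queue: [32, 8, 26, 44, 23]


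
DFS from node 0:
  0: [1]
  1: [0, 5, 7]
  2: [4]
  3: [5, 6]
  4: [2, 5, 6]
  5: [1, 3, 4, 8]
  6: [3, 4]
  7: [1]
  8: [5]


Visit 0, push [1]
Visit 1, push [7, 5]
Visit 5, push [8, 4, 3]
Visit 3, push [6]
Visit 6, push [4]
Visit 4, push [2]
Visit 2, push []
Visit 8, push []
Visit 7, push []

DFS order: [0, 1, 5, 3, 6, 4, 2, 8, 7]


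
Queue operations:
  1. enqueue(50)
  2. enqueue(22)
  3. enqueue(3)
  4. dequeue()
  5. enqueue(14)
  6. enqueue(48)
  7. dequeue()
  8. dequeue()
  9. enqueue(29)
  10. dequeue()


enqueue(50) -> [50]
enqueue(22) -> [50, 22]
enqueue(3) -> [50, 22, 3]
dequeue()->50, [22, 3]
enqueue(14) -> [22, 3, 14]
enqueue(48) -> [22, 3, 14, 48]
dequeue()->22, [3, 14, 48]
dequeue()->3, [14, 48]
enqueue(29) -> [14, 48, 29]
dequeue()->14, [48, 29]

Final queue: [48, 29]


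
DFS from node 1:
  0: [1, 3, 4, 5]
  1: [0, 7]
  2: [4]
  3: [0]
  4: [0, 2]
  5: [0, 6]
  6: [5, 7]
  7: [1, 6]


Visit 1, push [7, 0]
Visit 0, push [5, 4, 3]
Visit 3, push []
Visit 4, push [2]
Visit 2, push []
Visit 5, push [6]
Visit 6, push [7]
Visit 7, push []

DFS order: [1, 0, 3, 4, 2, 5, 6, 7]
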